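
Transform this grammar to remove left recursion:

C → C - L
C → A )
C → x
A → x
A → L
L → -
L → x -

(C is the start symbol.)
C → A ) C'
C → x C'
C' → - L C'
C' → ε
A → x
A → L
L → -
L → x -

C is directly left-recursive. The standard transformation for
  A → A α₁ | ... | A α_m | β₁ | ... | β_n
is
  A  → β₁ A' | ... | β_n A'
  A' → α₁ A' | ... | α_m A' | ε

C → A ) becomes C → A ) C'
C → x becomes C → x C'
C → C - L becomes C' → - L C'
Add C' → ε

Productions for other non-terminals are unchanged:
  A → x
  A → L
  L → -
  L → x -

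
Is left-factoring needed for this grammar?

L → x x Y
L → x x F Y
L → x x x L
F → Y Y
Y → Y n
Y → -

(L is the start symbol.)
Left-factoring is needed when two productions for the same non-terminal
share a common prefix on the right-hand side.

Productions for L:
  L → x x Y
  L → x x F Y
  L → x x x L
Productions for Y:
  Y → Y n
  Y → -

Found common prefix 'x x' in productions for L

Answer: Yes, L has productions with common prefix 'x x'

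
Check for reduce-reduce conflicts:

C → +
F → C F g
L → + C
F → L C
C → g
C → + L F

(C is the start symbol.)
A reduce-reduce conflict occurs when an LR(0) state has two complete items [A → α .] and [B → β .] — both call for a reduction, and with no lookahead the parser cannot choose between them.

Augment with C' → C and build the canonical LR(0) collection (I0 = CLOSURE({[C' → . C]}), then GOTO on every symbol after a dot until no new states appear). It has 14 states:
  I0: { [C → . + L F], [C → . +], [C → . g], [C' → . C] }  — shift
  I1: { [C → + . L F], [C → + .], [L → . + C] }  — shift, reduce
  I2: { [C' → C .] }  — accept
  I3: { [C → g .] }  — reduce
  I4: { [C → . + L F], [C → . +], [C → . g], [L → + . C] }  — shift
  I5: { [C → + L . F], [C → . + L F], [C → . +], [C → . g], [F → . C F g], [F → . L C], [L → . + C] }  — shift
  I6: { [C → + . L F], [C → + .], [C → . + L F], [C → . +], [C → . g], [L → + . C], [L → . + C] }  — shift, reduce
  I7: { [C → . + L F], [C → . +], [C → . g], [F → . C F g], [F → . L C], [F → C . F g], [L → . + C] }  — shift
  I8: { [C → + L F .] }  — reduce
  I9: { [C → . + L F], [C → . +], [C → . g], [F → L . C] }  — shift
  I10: { [F → L C .] }  — reduce
  I11: { [F → C F . g] }  — shift
  I12: { [F → C F g .] }  — reduce
  I13: { [L → + C .] }  — reduce

No state contains more than one complete item.

Answer: No reduce-reduce conflicts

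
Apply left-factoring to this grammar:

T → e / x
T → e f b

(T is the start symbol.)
T → e T'
T' → / x
T' → f b

Left-factoring transforms A → αβ₁ | αβ₂ into A → αA' and A' → β₁ | β₂
(α is the longest common prefix among the alternatives). Repeat until
no nonterminal has two alternatives with a common prefix.

Round 1: T has alternatives sharing prefix 'e'. Introduce T': T → e T'
  Add: T' → / x
  Add: T' → f b

No remaining common prefixes — done.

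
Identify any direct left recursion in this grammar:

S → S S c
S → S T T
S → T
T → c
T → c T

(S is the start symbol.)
Yes, S is left-recursive

Direct left recursion occurs when N → N α for some non-terminal N (the right-hand side begins with the left-hand side itself).

S → S S c: LEFT RECURSIVE (starts with S)
S → S T T: LEFT RECURSIVE (starts with S)
S → T: starts with T
T → c: starts with c
T → c T: starts with c

The grammar has direct left recursion on: S.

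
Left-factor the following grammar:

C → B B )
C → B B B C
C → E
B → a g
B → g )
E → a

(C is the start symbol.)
C → B B C'
C' → )
C' → B C
C → E
B → a g
B → g )
E → a

Left-factoring transforms A → αβ₁ | αβ₂ into A → αA' and A' → β₁ | β₂
(α is the longest common prefix among the alternatives). Repeat until
no nonterminal has two alternatives with a common prefix.

Round 1: C has alternatives sharing prefix 'B B'. Introduce C': C → B B C'
  Add: C' → )
  Add: C' → B C

No remaining common prefixes — done.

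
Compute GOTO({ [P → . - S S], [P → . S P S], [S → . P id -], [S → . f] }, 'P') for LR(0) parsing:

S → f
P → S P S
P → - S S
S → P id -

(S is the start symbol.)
{ [S → P . id -] }

GOTO(I, 'P') = CLOSURE({ [A → αX.β] : [A → α.Xβ] ∈ I, X = 'P' })

Items with dot before 'P', with the dot advanced:
  [S → . P id -] → [S → P . id -]
Closure adds nothing (no advanced item has the dot before a non-terminal).

GOTO = { [S → P . id -] }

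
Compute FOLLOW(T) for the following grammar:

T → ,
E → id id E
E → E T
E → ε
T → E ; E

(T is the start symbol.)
{ $, ',', ';', 'id' }

To compute FOLLOW(T), find every occurrence of T on a right-hand side N → α T β: add FIRST(β) \ {ε}, and if β is empty or nullable also add FOLLOW(N). Iterate to a fixed point.

T is the start symbol, so $ ∈ FOLLOW(T).
In E → E T: T is at the end, add FOLLOW(E)

The FOLLOW sets referred to above (computed the same way, to a fixed point):
  FOLLOW(E) = { $, ',', ';', 'id' }

Taking the union: FOLLOW(T) = { $, ',', ';', 'id' }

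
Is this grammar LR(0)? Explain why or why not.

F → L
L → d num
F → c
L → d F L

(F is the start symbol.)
A grammar is LR(0) if no state in the canonical LR(0) collection has:
  - both a shift item (dot before a terminal) and a complete item (shift-reduce conflict), or
  - two or more complete items (reduce-reduce conflict; the accept item [F' → F .] counts as a complete item here).

Augment with F' → F and build the canonical LR(0) collection (I0 = CLOSURE({[F' → . F]}), then GOTO on every symbol after a dot until no new states appear). It has 8 states:
  I0: { [F → . L], [F → . c], [F' → . F], [L → . d F L], [L → . d num] }  — shift
  I1: { [F' → F .] }  — accept
  I2: { [F → L .] }  — reduce
  I3: { [F → c .] }  — reduce
  I4: { [F → . L], [F → . c], [L → . d F L], [L → . d num], [L → d . F L], [L → d . num] }  — shift
  I5: { [L → . d F L], [L → . d num], [L → d F . L] }  — shift
  I6: { [L → d num .] }  — reduce
  I7: { [L → d F L .] }  — reduce

Every state is either a pure shift/goto state or contains exactly one complete item and nothing to shift — no conflicts. The grammar is LR(0).

Answer: Yes, the grammar is LR(0)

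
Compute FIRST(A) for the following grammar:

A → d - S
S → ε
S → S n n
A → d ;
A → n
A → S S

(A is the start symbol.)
To compute FIRST(A), examine every production with A on the left-hand side, reading each right-hand side left to right until a non-nullable symbol is reached.

FIRST sets of the other non-terminals involved (by the same procedure, iterated to a fixed point):
  FIRST(S) = { 'n', ε }

From A → d - S:
  - d is a terminal: add 'd' and stop
From A → d ;:
  - d is a terminal: add 'd' and stop
From A → n:
  - n is a terminal: add 'n' and stop
From A → S S:
  - S is a non-terminal: add FIRST(S) \ {ε} = { 'n' }
    S is nullable, so continue to the next symbol
  - S is a non-terminal: add FIRST(S) \ {ε} = { 'n' }
    S is nullable and nothing follows, so the whole right-hand side can vanish: ε ∈ FIRST(A)

Collecting: FIRST(A) = { 'd', 'n', ε }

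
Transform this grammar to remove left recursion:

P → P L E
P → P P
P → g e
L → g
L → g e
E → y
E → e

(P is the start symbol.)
P is directly left-recursive. The standard transformation for
  A → A α₁ | ... | A α_m | β₁ | ... | β_n
is
  A  → β₁ A' | ... | β_n A'
  A' → α₁ A' | ... | α_m A' | ε

P → g e becomes P → g e P'
P → P L E becomes P' → L E P'
P → P P becomes P' → P P'
Add P' → ε

Productions for other non-terminals are unchanged:
  L → g
  L → g e
  E → y
  E → e

Resulting grammar:
P → g e P'
P' → L E P'
P' → P P'
P' → ε
L → g
L → g e
E → y
E → e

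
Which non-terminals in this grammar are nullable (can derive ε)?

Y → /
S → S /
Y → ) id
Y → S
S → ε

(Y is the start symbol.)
ε-productions: S → ε
So S is immediately nullable.
Y → S: every symbol on the right is nullable, so Y is nullable too.
Every non-terminal is now nullable.
Nullable = { 'S', 'Y' }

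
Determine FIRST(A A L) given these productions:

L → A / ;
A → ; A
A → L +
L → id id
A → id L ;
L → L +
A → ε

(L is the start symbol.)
FIRST sets of the non-terminals involved (from the grammar, by fixed-point iteration):
  FIRST(A) = { '/', ';', 'id', ε }
  FIRST(L) = { '/', ';', 'id' }

To compute FIRST(A A L), process the symbols left to right:
Symbol A is a non-terminal. Add FIRST(A) \ {ε} = { '/', ';', 'id' }
A is nullable (ε ∈ FIRST(A)), continue to the next symbol.
Symbol A is a non-terminal. Add FIRST(A) \ {ε} = { '/', ';', 'id' }
A is nullable (ε ∈ FIRST(A)), continue to the next symbol.
Symbol L is a non-terminal. Add FIRST(L) \ {ε} = { '/', ';', 'id' }
L is not nullable (ε ∉ FIRST(L)), so stop here.
FIRST(A A L) = { '/', ';', 'id' }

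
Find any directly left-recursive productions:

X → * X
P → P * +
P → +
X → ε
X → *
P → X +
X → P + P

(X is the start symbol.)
Yes, P is left-recursive

X → * X: starts with '*'
P → P * +: LEFT RECURSIVE (starts with P)
P → +: starts with '+'
X → ε: starts with ε
X → *: starts with '*'
P → X +: starts with X
X → P + P: starts with P

The grammar has direct left recursion on: P.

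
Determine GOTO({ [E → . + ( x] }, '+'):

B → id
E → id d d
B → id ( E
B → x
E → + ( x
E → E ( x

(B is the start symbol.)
{ [E → + . ( x] }

GOTO(I, '+') = CLOSURE({ [A → αX.β] : [A → α.Xβ] ∈ I, X = '+' })

Items with dot before '+', with the dot advanced:
  [E → . + ( x] → [E → + . ( x]
Closure adds nothing (no advanced item has the dot before a non-terminal).

GOTO = { [E → + . ( x] }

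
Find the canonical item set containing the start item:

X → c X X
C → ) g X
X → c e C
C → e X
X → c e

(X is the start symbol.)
{ [X → . c X X], [X → . c e C], [X → . c e], [X' → . X] }

First, augment the grammar with X' → X
I₀ = CLOSURE({ [X' → . X] }):
  [X' → . X] has the dot before X: add [X → . c X X], [X → . c e C], [X → . c e]
No further items can be added.

I₀ = { [X → . c X X], [X → . c e C], [X → . c e], [X' → . X] }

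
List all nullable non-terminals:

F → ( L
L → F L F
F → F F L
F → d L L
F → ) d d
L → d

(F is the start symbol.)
None

A non-terminal is nullable if it can derive ε (the empty string): either it has an ε-production, or it has a production whose right-hand side consists entirely of nullable non-terminals.

There are no ε-productions, so no non-terminal can derive ε.
No non-terminals are nullable.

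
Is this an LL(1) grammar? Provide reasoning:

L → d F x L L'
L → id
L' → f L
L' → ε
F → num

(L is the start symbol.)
Relevant sets:
  FOLLOW(L') = { $, 'f' }

For L:
  PREDICT(L → d F x L L') = { 'd' }
  PREDICT(L → id) = { 'id' }
For L':
  PREDICT(L' → f L) = { 'f' }
  PREDICT(L' → ε) = { $, 'f' }
F has a single production, so nothing to check there.

Conflict found: Predict set conflict for L': { 'f' }
The grammar is NOT LL(1).

Answer: No. Predict set conflict for L': { 'f' }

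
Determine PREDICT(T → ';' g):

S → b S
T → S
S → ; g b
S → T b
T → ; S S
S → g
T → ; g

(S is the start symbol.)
{ ';' }

PREDICT(T → ';' g) = (FIRST(RHS) \ {ε}) ∪ (FOLLOW(T) if ε ∈ FIRST(RHS), i.e. RHS ⇒* ε)
FIRST(';' g) = { ';' }
ε ∉ FIRST(';' g), so FOLLOW(T) is not added.
PREDICT(T → ';' g) = { ';' }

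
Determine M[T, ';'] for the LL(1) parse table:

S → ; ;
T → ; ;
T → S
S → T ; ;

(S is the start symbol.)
T → ; ;, T → S

To find M[T, ';'], we find productions for T where ';' is in the predict set (PREDICT(N → α) = (FIRST(α) \ {ε}) ∪ (FOLLOW(N) if α ⇒* ε)).

Relevant sets:
  FIRST(S) = { ';' }

T → ; ;: PREDICT = { ';' }
  ';' is in predict set, so this production goes in M[T, ';']
T → S: PREDICT = { ';' }
  ';' is in predict set, so this production goes in M[T, ';']

M[T, ';'] = T → ; ;, T → S  (a multiply-defined cell — the grammar is not LL(1))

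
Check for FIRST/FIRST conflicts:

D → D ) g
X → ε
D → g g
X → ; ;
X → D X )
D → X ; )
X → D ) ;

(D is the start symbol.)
Yes. D → D ')' g / D → g g on { 'g' }; D → D ')' g / D → X ';' ')' on { ';', 'g' }; D → g g / D → X ';' ')' on { 'g' }; X → ';' ';' / X → D X ')' on { ';' }; X → ';' ';' / X → D ')' ';' on { ';' }; X → D X ')' / X → D ')' ';' on { ';', 'g' }

FIRST sets of the non-terminals at (or reachable through a nullable prefix from) the front of some alternative:
  FIRST(D) = { ';', 'g' }
  FIRST(X) = { ';', 'g', ε }

Productions for D:
  D → D ) g: FIRST = { ';', 'g' }
  D → g g: FIRST = { 'g' }
  D → X ; ): FIRST = { ';', 'g' }
Productions for X:
  X → ε: FIRST = { ε }
  X → ; ;: FIRST = { ';' }
  X → D X ): FIRST = { ';', 'g' }
  X → D ) ;: FIRST = { ';', 'g' }

Conflict for D: D → D ) g and D → g g
  Overlap: { 'g' }
Conflict for D: D → D ) g and D → X ; )
  Overlap: { ';', 'g' }
Conflict for D: D → g g and D → X ; )
  Overlap: { 'g' }
Conflict for X: X → ; ; and X → D X )
  Overlap: { ';' }
Conflict for X: X → ; ; and X → D ) ;
  Overlap: { ';' }
Conflict for X: X → D X ) and X → D ) ;
  Overlap: { ';', 'g' }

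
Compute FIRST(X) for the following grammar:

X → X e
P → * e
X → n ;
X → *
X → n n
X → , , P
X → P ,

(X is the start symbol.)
To compute FIRST(X), examine every production with X on the left-hand side, reading each right-hand side left to right until a non-nullable symbol is reached.

FIRST sets of the other non-terminals involved (by the same procedure, iterated to a fixed point):
  FIRST(P) = { '*' }

From X → X e:
  - X is the symbol being defined: contributes nothing new
    X is not nullable, so stop
From X → n ;:
  - n is a terminal: add 'n' and stop
From X → *:
  - '*' is a terminal: add '*' and stop
From X → n n:
  - n is a terminal: add 'n' and stop
From X → , , P:
  - ',' is a terminal: add ',' and stop
From X → P ,:
  - P is a non-terminal: add FIRST(P) \ {ε} = { '*' }
    P is not nullable, so stop

Collecting: FIRST(X) = { '*', ',', 'n' }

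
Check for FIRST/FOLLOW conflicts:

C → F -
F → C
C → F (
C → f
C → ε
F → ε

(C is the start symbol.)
A FIRST/FOLLOW conflict occurs when a non-terminal N has a nullable alternative N → β (β ⇒* ε) and another alternative N → α with FIRST(α) ∩ FOLLOW(N) ≠ ∅: on such a lookahead the parser cannot decide between expanding α and letting N vanish via β.

Nullable non-terminals: C, F.
FIRST sets used below: FIRST(F) = { '(', '-', 'f', ε }, FIRST(C) = { '(', '-', 'f', ε }

C: nullable alternative(s) C → ε; FOLLOW(C) = { $, '(', '-' }
  C → F -: FIRST \ {ε} = { '(', '-', 'f' } — overlaps FOLLOW(C) on { '(', '-' }: CONFLICT
  C → F (: FIRST \ {ε} = { '(', '-', 'f' } — overlaps FOLLOW(C) on { '(', '-' }: CONFLICT
  C → f: FIRST \ {ε} = { 'f' } — disjoint from FOLLOW(C)
  C → ε: FIRST \ {ε} = { } — this is the only nullable alternative, skip

F: nullable alternative(s) F → C, F → ε; FOLLOW(F) = { '(', '-' }
  F → C: FIRST \ {ε} = { '(', '-', 'f' } — overlaps FOLLOW(F) on { '(', '-' }: CONFLICT
  F → ε: FIRST \ {ε} = { } — disjoint from FOLLOW(F)

So the grammar has 3 FIRST/FOLLOW conflicts (marked CONFLICT above).

Answer: Yes. C → F '-' with FOLLOW(C) on { '(', '-' }; C → F '(' with FOLLOW(C) on { '(', '-' }; F → C with FOLLOW(F) on { '(', '-' }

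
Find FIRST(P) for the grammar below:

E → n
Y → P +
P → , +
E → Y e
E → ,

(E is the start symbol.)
{ ',' }

From P → , +:
  - ',' is a terminal: add ',' and stop

Collecting: FIRST(P) = { ',' }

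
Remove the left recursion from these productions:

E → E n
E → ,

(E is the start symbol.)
E → , E'
E' → n E'
E' → ε

E is directly left-recursive. The standard transformation for
  A → A α₁ | ... | A α_m | β₁ | ... | β_n
is
  A  → β₁ A' | ... | β_n A'
  A' → α₁ A' | ... | α_m A' | ε

E → , becomes E → , E'
E → E n becomes E' → n E'
Add E' → ε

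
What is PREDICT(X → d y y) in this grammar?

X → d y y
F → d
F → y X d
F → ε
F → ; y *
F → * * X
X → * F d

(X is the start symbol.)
PREDICT(X → d y y) = (FIRST(RHS) \ {ε}) ∪ (FOLLOW(X) if ε ∈ FIRST(RHS), i.e. RHS ⇒* ε)
FIRST(d y y) = { 'd' }
ε ∉ FIRST(d y y), so FOLLOW(X) is not added.
PREDICT(X → d y y) = { 'd' }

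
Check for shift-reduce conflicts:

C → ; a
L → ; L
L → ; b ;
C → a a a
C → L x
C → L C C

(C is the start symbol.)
No shift-reduce conflicts

A shift-reduce conflict occurs when an LR(0) state has both:
  - a complete (reduce) item [A → α .] (dot at the end), and
  - a shift item [B → β . c γ] (dot before a terminal).

Augment with C' → C and build the canonical LR(0) collection (I0 = CLOSURE({[C' → . C]}), then GOTO on every symbol after a dot until no new states appear). It has 15 states:
  I0: { [C → . ; a], [C → . L C C], [C → . L x], [C → . a a a], [C' → . C], [L → . ; L], [L → . ; b ;] }  — shift
  I1: { [C → ; . a], [L → . ; L], [L → . ; b ;], [L → ; . L], [L → ; . b ;] }  — shift
  I2: { [C' → C .] }  — accept
  I3: { [C → . ; a], [C → . L C C], [C → . L x], [C → . a a a], [C → L . C C], [C → L . x], [L → . ; L], [L → . ; b ;] }  — shift
  I4: { [C → a . a a] }  — shift
  I5: { [C → a a . a] }  — shift
  I6: { [C → a a a .] }  — reduce
  I7: { [C → . ; a], [C → . L C C], [C → . L x], [C → . a a a], [C → L C . C], [L → . ; L], [L → . ; b ;] }  — shift
  I8: { [C → L x .] }  — reduce
  I9: { [C → L C C .] }  — reduce
  I10: { [L → . ; L], [L → . ; b ;], [L → ; . L], [L → ; . b ;] }  — shift
  I11: { [L → ; L .] }  — reduce
  I12: { [C → ; a .] }  — reduce
  I13: { [L → ; b . ;] }  — shift
  I14: { [L → ; b ; .] }  — reduce

No state contains both a complete item and a shift item.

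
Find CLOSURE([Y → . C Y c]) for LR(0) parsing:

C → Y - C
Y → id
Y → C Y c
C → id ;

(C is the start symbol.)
{ [C → . Y - C], [C → . id ;], [Y → . C Y c], [Y → . id] }

To compute CLOSURE, for each item [A → α.Bβ] where B is a non-terminal, add [B → .γ] for all productions B → γ; repeat for the newly added items until nothing changes.

Start with: [Y → . C Y c]
  [Y → . C Y c] has the dot before C: add [C → . Y - C], [C → . id ;]
  [C → . Y - C] has the dot before Y: add [Y → . id]
No further items can be added.

CLOSURE = { [C → . Y - C], [C → . id ;], [Y → . C Y c], [Y → . id] }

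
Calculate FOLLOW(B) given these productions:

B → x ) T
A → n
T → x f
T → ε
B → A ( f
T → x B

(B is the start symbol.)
To compute FOLLOW(B), find every occurrence of B on a right-hand side N → α B β: add FIRST(β) \ {ε}, and if β is empty or nullable also add FOLLOW(N). Iterate to a fixed point.

B is the start symbol, so $ ∈ FOLLOW(B).
In T → x B: B is at the end, add FOLLOW(T)

The FOLLOW sets referred to above (computed the same way, to a fixed point):
  FOLLOW(T) = { $ }

Taking the union: FOLLOW(B) = { $ }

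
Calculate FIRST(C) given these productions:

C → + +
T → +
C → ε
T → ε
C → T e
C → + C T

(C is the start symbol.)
{ '+', 'e', ε }

FIRST sets of the other non-terminals involved (by the same procedure, iterated to a fixed point):
  FIRST(T) = { '+', ε }

From C → + +:
  - '+' is a terminal: add '+' and stop
From C → ε:
  - ε-production, so ε ∈ FIRST(C)
From C → T e:
  - T is a non-terminal: add FIRST(T) \ {ε} = { '+' }
    T is nullable, so continue to the next symbol
  - e is a terminal: add 'e' and stop
From C → + C T:
  - '+' is a terminal: add '+' and stop

Collecting: FIRST(C) = { '+', 'e', ε }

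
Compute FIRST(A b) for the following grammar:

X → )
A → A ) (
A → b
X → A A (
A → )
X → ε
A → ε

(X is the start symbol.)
{ ')', 'b' }

FIRST sets of the non-terminals involved (from the grammar, by fixed-point iteration):
  FIRST(A) = { ')', 'b', ε }

To compute FIRST(A b), process the symbols left to right:
Symbol A is a non-terminal. Add FIRST(A) \ {ε} = { ')', 'b' }
A is nullable (ε ∈ FIRST(A)), continue to the next symbol.
Symbol b is a terminal. Add 'b' and stop.
FIRST(A b) = { ')', 'b' }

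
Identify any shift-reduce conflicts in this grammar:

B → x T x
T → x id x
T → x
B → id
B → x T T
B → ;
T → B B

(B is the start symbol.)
Yes — I7: [T → x .] vs [B → . ;]; I8: [B → id .] vs [T → x id . x]; I11: [B → x T x .] vs [B → . ;]

Augment with B' → B and build the canonical LR(0) collection (I0 = CLOSURE({[B' → . B]}), then GOTO on every symbol after a dot until no new states appear). It has 13 states:
  I0: { [B → . ;], [B → . id], [B → . x T T], [B → . x T x], [B' → . B] }  — shift
  I1: { [B → ; .] }  — reduce
  I2: { [B' → B .] }  — accept
  I3: { [B → id .] }  — reduce
  I4: { [B → . ;], [B → . id], [B → . x T T], [B → . x T x], [B → x . T T], [B → x . T x], [T → . B B], [T → . x id x], [T → . x] }  — shift
  I5: { [B → . ;], [B → . id], [B → . x T T], [B → . x T x], [T → B . B] }  — shift
  I6: { [B → . ;], [B → . id], [B → . x T T], [B → . x T x], [B → x T . T], [B → x T . x], [T → . B B], [T → . x id x], [T → . x] }  — shift
  I7: { [B → . ;], [B → . id], [B → . x T T], [B → . x T x], [B → x . T T], [B → x . T x], [T → . B B], [T → . x id x], [T → . x], [T → x . id x], [T → x .] }  — shift, reduce
  I8: { [B → id .], [T → x id . x] }  — shift, reduce
  I9: { [T → x id x .] }  — reduce
  I10: { [B → x T T .] }  — reduce
  I11: { [B → . ;], [B → . id], [B → . x T T], [B → . x T x], [B → x . T T], [B → x . T x], [B → x T x .], [T → . B B], [T → . x id x], [T → . x], [T → x . id x], [T → x .] }  — shift, 2 reduces
  I12: { [T → B B .] }  — reduce

I7 contains reduce item [T → x .] and shift items [B → . ;], [B → . id], [B → . x T T], [B → . x T x], [T → . x], [T → . x id x], [T → x . id x] — shift-reduce conflict.
I8 contains reduce item [B → id .] and shift item [T → x id . x] — shift-reduce conflict.
I11 contains reduce items [B → x T x .], [T → x .] and shift items [B → . ;], [B → . id], [B → . x T T], [B → . x T x], [T → . x], [T → . x id x], [T → x . id x] — shift-reduce conflict.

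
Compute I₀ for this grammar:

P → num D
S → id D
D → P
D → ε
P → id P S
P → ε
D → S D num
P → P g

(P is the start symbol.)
{ [P → . P g], [P → . id P S], [P → . num D], [P → .], [P' → . P] }

First, augment the grammar with P' → P
I₀ = CLOSURE({ [P' → . P] }):
  [P' → . P] has the dot before P: add [P → . num D], [P → . id P S], [P → .], [P → . P g]
No further items can be added.

I₀ = { [P → . P g], [P → . id P S], [P → . num D], [P → .], [P' → . P] }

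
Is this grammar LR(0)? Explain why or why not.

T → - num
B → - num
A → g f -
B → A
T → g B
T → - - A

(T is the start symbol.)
A grammar is LR(0) if no state in the canonical LR(0) collection has:
  - both a shift item (dot before a terminal) and a complete item (shift-reduce conflict), or
  - two or more complete items (reduce-reduce conflict; the accept item [T' → T .] counts as a complete item here).

Augment with T' → T and build the canonical LR(0) collection (I0 = CLOSURE({[T' → . T]}), then GOTO on every symbol after a dot until no new states appear). It has 14 states:
  I0: { [T → . - - A], [T → . - num], [T → . g B], [T' → . T] }  — shift
  I1: { [T → - . - A], [T → - . num] }  — shift
  I2: { [T' → T .] }  — accept
  I3: { [A → . g f -], [B → . - num], [B → . A], [T → g . B] }  — shift
  I4: { [B → - . num] }  — shift
  I5: { [B → A .] }  — reduce
  I6: { [T → g B .] }  — reduce
  I7: { [A → g . f -] }  — shift
  I8: { [A → g f . -] }  — shift
  I9: { [A → g f - .] }  — reduce
  I10: { [B → - num .] }  — reduce
  I11: { [A → . g f -], [T → - - . A] }  — shift
  I12: { [T → - num .] }  — reduce
  I13: { [T → - - A .] }  — reduce

Every state is either a pure shift/goto state or contains exactly one complete item and nothing to shift — no conflicts. The grammar is LR(0).

Answer: Yes, the grammar is LR(0)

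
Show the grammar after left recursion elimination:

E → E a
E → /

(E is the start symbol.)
E → / E'
E' → a E'
E' → ε

E is directly left-recursive. The standard transformation for
  A → A α₁ | ... | A α_m | β₁ | ... | β_n
is
  A  → β₁ A' | ... | β_n A'
  A' → α₁ A' | ... | α_m A' | ε

E → / becomes E → / E'
E → E a becomes E' → a E'
Add E' → ε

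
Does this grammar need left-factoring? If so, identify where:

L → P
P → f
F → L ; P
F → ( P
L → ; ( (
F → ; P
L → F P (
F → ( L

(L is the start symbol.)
Left-factoring is needed when two productions for the same non-terminal
share a common prefix on the right-hand side.

Productions for L:
  L → P
  L → ; ( (
  L → F P (
Productions for F:
  F → L ; P
  F → ( P
  F → ; P
  F → ( L

Found common prefix '(' in productions for F

Answer: Yes, F has productions with common prefix '('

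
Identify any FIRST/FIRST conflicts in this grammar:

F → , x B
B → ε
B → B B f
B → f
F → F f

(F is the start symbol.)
FIRST sets of the non-terminals at (or reachable through a nullable prefix from) the front of some alternative:
  FIRST(F) = { ',' }
  FIRST(B) = { 'f', ε }

Productions for F:
  F → , x B: FIRST = { ',' }
  F → F f: FIRST = { ',' }
Productions for B:
  B → ε: FIRST = { ε }
  B → B B f: FIRST = { 'f' }
  B → f: FIRST = { 'f' }

Conflict for F: F → , x B and F → F f
  Overlap: { ',' }
Conflict for B: B → B B f and B → f
  Overlap: { 'f' }

Answer: Yes. F → ',' x B / F → F f on { ',' }; B → B B f / B → f on { 'f' }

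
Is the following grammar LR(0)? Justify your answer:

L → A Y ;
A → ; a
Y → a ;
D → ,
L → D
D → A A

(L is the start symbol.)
A grammar is LR(0) if no state in the canonical LR(0) collection has:
  - both a shift item (dot before a terminal) and a complete item (shift-reduce conflict), or
  - two or more complete items (reduce-reduce conflict; the accept item [L' → L .] counts as a complete item here).

Augment with L' → L and build the canonical LR(0) collection (I0 = CLOSURE({[L' → . L]}), then GOTO on every symbol after a dot until no new states appear). It has 12 states:
  I0: { [A → . ; a], [D → . ,], [D → . A A], [L → . A Y ;], [L → . D], [L' → . L] }  — shift
  I1: { [D → , .] }  — reduce
  I2: { [A → ; . a] }  — shift
  I3: { [A → . ; a], [D → A . A], [L → A . Y ;], [Y → . a ;] }  — shift
  I4: { [L → D .] }  — reduce
  I5: { [L' → L .] }  — accept
  I6: { [D → A A .] }  — reduce
  I7: { [L → A Y . ;] }  — shift
  I8: { [Y → a . ;] }  — shift
  I9: { [Y → a ; .] }  — reduce
  I10: { [L → A Y ; .] }  — reduce
  I11: { [A → ; a .] }  — reduce

Every state is either a pure shift/goto state or contains exactly one complete item and nothing to shift — no conflicts. The grammar is LR(0).

Answer: Yes, the grammar is LR(0)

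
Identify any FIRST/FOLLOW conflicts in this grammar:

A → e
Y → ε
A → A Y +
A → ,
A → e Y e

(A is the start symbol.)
No FIRST/FOLLOW conflicts.

A FIRST/FOLLOW conflict occurs when a non-terminal N has a nullable alternative N → β (β ⇒* ε) and another alternative N → α with FIRST(α) ∩ FOLLOW(N) ≠ ∅: on such a lookahead the parser cannot decide between expanding α and letting N vanish via β.

Nullable non-terminals: Y.
Y has a nullable alternative but only one production, so nothing to check.

A has no nullable alternative, so no FIRST/FOLLOW check is needed there.

No FIRST/FOLLOW conflicts found.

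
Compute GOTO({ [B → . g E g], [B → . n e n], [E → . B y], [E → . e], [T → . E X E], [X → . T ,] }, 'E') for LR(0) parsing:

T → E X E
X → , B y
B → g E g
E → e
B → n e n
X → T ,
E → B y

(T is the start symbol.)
GOTO(I, 'E') = CLOSURE({ [A → αX.β] : [A → α.Xβ] ∈ I, X = 'E' })

Items with dot before 'E', with the dot advanced:
  [T → . E X E] → [T → E . X E]
Closure of the advanced items:
  [T → E . X E] has the dot before X: add [X → . , B y], [X → . T ,]
  [X → . T ,] has the dot before T: add [T → . E X E]
  [T → . E X E] has the dot before E: add [E → . e], [E → . B y]
  [E → . B y] has the dot before B: add [B → . g E g], [B → . n e n]

GOTO = { [B → . g E g], [B → . n e n], [E → . B y], [E → . e], [T → . E X E], [T → E . X E], [X → . , B y], [X → . T ,] }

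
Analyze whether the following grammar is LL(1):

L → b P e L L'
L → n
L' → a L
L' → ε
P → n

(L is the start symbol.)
Relevant sets:
  FOLLOW(L') = { $, 'a' }

For L:
  PREDICT(L → b P e L L') = { 'b' }
  PREDICT(L → n) = { 'n' }
For L':
  PREDICT(L' → a L) = { 'a' }
  PREDICT(L' → ε) = { $, 'a' }
P has a single production, so nothing to check there.

Conflict found: Predict set conflict for L': { 'a' }
The grammar is NOT LL(1).

Answer: No. Predict set conflict for L': { 'a' }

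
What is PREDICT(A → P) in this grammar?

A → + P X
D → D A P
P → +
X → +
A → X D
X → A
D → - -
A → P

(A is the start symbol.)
PREDICT(A → P) = (FIRST(RHS) \ {ε}) ∪ (FOLLOW(A) if ε ∈ FIRST(RHS), i.e. RHS ⇒* ε)
FIRST(P) = { '+' }
FIRST(P) = { '+' }
ε ∉ FIRST(P), so FOLLOW(A) is not added.
PREDICT(A → P) = { '+' }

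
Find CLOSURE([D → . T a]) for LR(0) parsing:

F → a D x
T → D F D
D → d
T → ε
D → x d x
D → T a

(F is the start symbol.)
{ [D → . T a], [D → . d], [D → . x d x], [T → . D F D], [T → .] }

To compute CLOSURE, for each item [A → α.Bβ] where B is a non-terminal, add [B → .γ] for all productions B → γ; repeat for the newly added items until nothing changes.

Start with: [D → . T a]
  [D → . T a] has the dot before T: add [T → . D F D], [T → .]
  [T → . D F D] has the dot before D: add [D → . d], [D → . x d x]
No further items can be added.

CLOSURE = { [D → . T a], [D → . d], [D → . x d x], [T → . D F D], [T → .] }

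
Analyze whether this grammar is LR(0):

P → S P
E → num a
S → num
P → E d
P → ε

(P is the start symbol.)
No. Shift-reduce conflict between [P → .] and [E → . num a]

Augment with P' → P and build the canonical LR(0) collection (I0 = CLOSURE({[P' → . P]}), then GOTO on every symbol after a dot until no new states appear). It has 8 states:
  I0: { [E → . num a], [P → . E d], [P → . S P], [P → .], [P' → . P], [S → . num] }  — shift, reduce
  I1: { [P → E . d] }  — shift
  I2: { [P' → P .] }  — accept
  I3: { [E → . num a], [P → . E d], [P → . S P], [P → .], [P → S . P], [S → . num] }  — shift, reduce
  I4: { [E → num . a], [S → num .] }  — shift, reduce
  I5: { [E → num a .] }  — reduce
  I6: { [P → S P .] }  — reduce
  I7: { [P → E d .] }  — reduce

Conflict in state I0:
  Shift-reduce conflict between [P → .] and [E → . num a]
So the grammar is NOT LR(0).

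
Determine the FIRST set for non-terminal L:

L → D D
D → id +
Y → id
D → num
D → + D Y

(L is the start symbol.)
To compute FIRST(L), examine every production with L on the left-hand side, reading each right-hand side left to right until a non-nullable symbol is reached.

FIRST sets of the other non-terminals involved (by the same procedure, iterated to a fixed point):
  FIRST(D) = { '+', 'id', 'num' }

From L → D D:
  - D is a non-terminal: add FIRST(D) \ {ε} = { '+', 'id', 'num' }
    D is not nullable, so stop

Collecting: FIRST(L) = { '+', 'id', 'num' }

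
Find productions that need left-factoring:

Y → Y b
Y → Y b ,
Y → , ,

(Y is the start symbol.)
Yes, Y has productions with common prefix 'Y b'

Left-factoring is needed when two productions for the same non-terminal
share a common prefix on the right-hand side.

Productions for Y:
  Y → Y b
  Y → Y b ,
  Y → , ,

Found common prefix 'Y b' in productions for Y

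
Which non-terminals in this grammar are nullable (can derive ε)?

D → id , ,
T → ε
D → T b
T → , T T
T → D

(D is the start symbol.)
{ 'T' }

ε-productions: T → ε
So T is immediately nullable.
No further non-terminal can be added: every production for the remaining non-terminals contains a terminal or a non-nullable non-terminal.
Nullable = { 'T' }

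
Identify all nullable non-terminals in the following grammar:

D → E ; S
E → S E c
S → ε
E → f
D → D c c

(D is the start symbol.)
ε-productions: S → ε
So S is immediately nullable.
No further non-terminal can be added: every production for the remaining non-terminals contains a terminal or a non-nullable non-terminal.
Nullable = { 'S' }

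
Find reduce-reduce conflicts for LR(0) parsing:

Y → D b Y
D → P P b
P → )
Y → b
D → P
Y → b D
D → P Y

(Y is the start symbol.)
Augment with Y' → Y and build the canonical LR(0) collection (I0 = CLOSURE({[Y' → . Y]}), then GOTO on every symbol after a dot until no new states appear). It has 12 states:
  I0: { [D → . P P b], [D → . P Y], [D → . P], [P → . )], [Y → . D b Y], [Y → . b D], [Y → . b], [Y' → . Y] }  — shift
  I1: { [P → ) .] }  — reduce
  I2: { [Y → D . b Y] }  — shift
  I3: { [D → . P P b], [D → . P Y], [D → . P], [D → P . P b], [D → P . Y], [D → P .], [P → . )], [Y → . D b Y], [Y → . b D], [Y → . b] }  — shift, reduce
  I4: { [Y' → Y .] }  — accept
  I5: { [D → . P P b], [D → . P Y], [D → . P], [P → . )], [Y → b . D], [Y → b .] }  — shift, reduce
  I6: { [Y → b D .] }  — reduce
  I7: { [D → . P P b], [D → . P Y], [D → . P], [D → P . P b], [D → P . Y], [D → P .], [D → P P . b], [P → . )], [Y → . D b Y], [Y → . b D], [Y → . b] }  — shift, reduce
  I8: { [D → P Y .] }  — reduce
  I9: { [D → . P P b], [D → . P Y], [D → . P], [D → P P b .], [P → . )], [Y → b . D], [Y → b .] }  — shift, 2 reduces
  I10: { [D → . P P b], [D → . P Y], [D → . P], [P → . )], [Y → . D b Y], [Y → . b D], [Y → . b], [Y → D b . Y] }  — shift
  I11: { [Y → D b Y .] }  — reduce

I9 contains complete items [D → P P b .], [Y → b .] — reduce-reduce conflict.

Answer: Yes — I9: [D → P P b .] vs [Y → b .]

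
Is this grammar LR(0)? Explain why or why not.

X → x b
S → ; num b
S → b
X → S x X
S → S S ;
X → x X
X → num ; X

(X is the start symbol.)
No. Reduce-reduce conflict: [S → b .] and [X → x b .]

A grammar is LR(0) if no state in the canonical LR(0) collection has:
  - both a shift item (dot before a terminal) and a complete item (shift-reduce conflict), or
  - two or more complete items (reduce-reduce conflict; the accept item [X' → X .] counts as a complete item here).

Augment with X' → X and build the canonical LR(0) collection (I0 = CLOSURE({[X' → . X]}), then GOTO on every symbol after a dot until no new states appear). It has 17 states:
  I0: { [S → . ; num b], [S → . S S ;], [S → . b], [X → . S x X], [X → . num ; X], [X → . x X], [X → . x b], [X' → . X] }  — shift
  I1: { [S → ; . num b] }  — shift
  I2: { [S → . ; num b], [S → . S S ;], [S → . b], [S → S . S ;], [X → S . x X] }  — shift
  I3: { [X' → X .] }  — accept
  I4: { [S → b .] }  — reduce
  I5: { [X → num . ; X] }  — shift
  I6: { [S → . ; num b], [S → . S S ;], [S → . b], [X → . S x X], [X → . num ; X], [X → . x X], [X → . x b], [X → x . X], [X → x . b] }  — shift
  I7: { [X → x X .] }  — reduce
  I8: { [S → b .], [X → x b .] }  — 2 reduces
  I9: { [S → . ; num b], [S → . S S ;], [S → . b], [X → . S x X], [X → . num ; X], [X → . x X], [X → . x b], [X → num ; . X] }  — shift
  I10: { [X → num ; X .] }  — reduce
  I11: { [S → . ; num b], [S → . S S ;], [S → . b], [S → S . S ;], [S → S S . ;] }  — shift
  I12: { [S → . ; num b], [S → . S S ;], [S → . b], [X → . S x X], [X → . num ; X], [X → . x X], [X → . x b], [X → S x . X] }  — shift
  I13: { [X → S x X .] }  — reduce
  I14: { [S → ; . num b], [S → S S ; .] }  — shift, reduce
  I15: { [S → ; num . b] }  — shift
  I16: { [S → ; num b .] }  — reduce

Conflict in state I8:
  Reduce-reduce conflict: [S → b .] and [X → x b .]
So the grammar is NOT LR(0).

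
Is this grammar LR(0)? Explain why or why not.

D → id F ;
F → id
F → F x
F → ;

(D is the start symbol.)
A grammar is LR(0) if no state in the canonical LR(0) collection has:
  - both a shift item (dot before a terminal) and a complete item (shift-reduce conflict), or
  - two or more complete items (reduce-reduce conflict; the accept item [D' → D .] counts as a complete item here).

Augment with D' → D and build the canonical LR(0) collection (I0 = CLOSURE({[D' → . D]}), then GOTO on every symbol after a dot until no new states appear). It has 8 states:
  I0: { [D → . id F ;], [D' → . D] }  — shift
  I1: { [D' → D .] }  — accept
  I2: { [D → id . F ;], [F → . ;], [F → . F x], [F → . id] }  — shift
  I3: { [F → ; .] }  — reduce
  I4: { [D → id F . ;], [F → F . x] }  — shift
  I5: { [F → id .] }  — reduce
  I6: { [D → id F ; .] }  — reduce
  I7: { [F → F x .] }  — reduce

Every state is either a pure shift/goto state or contains exactly one complete item and nothing to shift — no conflicts. The grammar is LR(0).

Answer: Yes, the grammar is LR(0)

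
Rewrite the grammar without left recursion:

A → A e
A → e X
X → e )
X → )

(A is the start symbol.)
A is directly left-recursive. The standard transformation for
  A → A α₁ | ... | A α_m | β₁ | ... | β_n
is
  A  → β₁ A' | ... | β_n A'
  A' → α₁ A' | ... | α_m A' | ε

A → e X becomes A → e X A'
A → A e becomes A' → e A'
Add A' → ε

Productions for other non-terminals are unchanged:
  X → e )
  X → )

Resulting grammar:
A → e X A'
A' → e A'
A' → ε
X → e )
X → )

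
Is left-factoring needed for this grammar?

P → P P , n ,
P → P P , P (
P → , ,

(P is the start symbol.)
Yes, P has productions with common prefix 'P P ,'

Left-factoring is needed when two productions for the same non-terminal
share a common prefix on the right-hand side.

Productions for P:
  P → P P , n ,
  P → P P , P (
  P → , ,

Found common prefix 'P P ,' in productions for P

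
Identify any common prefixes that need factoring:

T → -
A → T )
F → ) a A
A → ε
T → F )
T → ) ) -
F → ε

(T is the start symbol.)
Left-factoring is needed when two productions for the same non-terminal
share a common prefix on the right-hand side.

Productions for T:
  T → -
  T → F )
  T → ) ) -
Productions for A:
  A → T )
  A → ε
Productions for F:
  F → ) a A
  F → ε

No common prefixes found.

Answer: No, left-factoring is not needed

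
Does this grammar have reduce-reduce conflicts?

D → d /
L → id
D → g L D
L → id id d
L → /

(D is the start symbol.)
No reduce-reduce conflicts

Augment with D' → D and build the canonical LR(0) collection (I0 = CLOSURE({[D' → . D]}), then GOTO on every symbol after a dot until no new states appear). It has 11 states:
  I0: { [D → . d /], [D → . g L D], [D' → . D] }  — shift
  I1: { [D' → D .] }  — accept
  I2: { [D → d . /] }  — shift
  I3: { [D → g . L D], [L → . /], [L → . id id d], [L → . id] }  — shift
  I4: { [L → / .] }  — reduce
  I5: { [D → . d /], [D → . g L D], [D → g L . D] }  — shift
  I6: { [L → id . id d], [L → id .] }  — shift, reduce
  I7: { [L → id id . d] }  — shift
  I8: { [L → id id d .] }  — reduce
  I9: { [D → g L D .] }  — reduce
  I10: { [D → d / .] }  — reduce

No state contains more than one complete item.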